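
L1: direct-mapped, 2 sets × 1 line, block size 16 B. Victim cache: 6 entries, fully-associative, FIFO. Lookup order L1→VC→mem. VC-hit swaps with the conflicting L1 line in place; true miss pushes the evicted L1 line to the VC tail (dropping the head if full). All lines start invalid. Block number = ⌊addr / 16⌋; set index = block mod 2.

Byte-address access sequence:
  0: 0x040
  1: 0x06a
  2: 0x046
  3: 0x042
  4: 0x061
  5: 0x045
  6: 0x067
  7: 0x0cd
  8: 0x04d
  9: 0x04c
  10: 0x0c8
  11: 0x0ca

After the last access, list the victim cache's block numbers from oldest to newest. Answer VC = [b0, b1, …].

  [0] addr=0x40 blk=4 s=0: MISS | VC []
  [1] addr=0x6a blk=6 s=0: MISS | VC [4]
  [2] addr=0x46 blk=4 s=0: VC-HIT | VC [6]
  [3] addr=0x42 blk=4 s=0: L1-HIT | VC [6]
  [4] addr=0x61 blk=6 s=0: VC-HIT | VC [4]
  [5] addr=0x45 blk=4 s=0: VC-HIT | VC [6]
  [6] addr=0x67 blk=6 s=0: VC-HIT | VC [4]
  [7] addr=0xcd blk=12 s=0: MISS | VC [4, 6]
  [8] addr=0x4d blk=4 s=0: VC-HIT | VC [12, 6]
  [9] addr=0x4c blk=4 s=0: L1-HIT | VC [12, 6]
  [10] addr=0xc8 blk=12 s=0: VC-HIT | VC [4, 6]
  [11] addr=0xca blk=12 s=0: L1-HIT | VC [4, 6]

VC = [4, 6]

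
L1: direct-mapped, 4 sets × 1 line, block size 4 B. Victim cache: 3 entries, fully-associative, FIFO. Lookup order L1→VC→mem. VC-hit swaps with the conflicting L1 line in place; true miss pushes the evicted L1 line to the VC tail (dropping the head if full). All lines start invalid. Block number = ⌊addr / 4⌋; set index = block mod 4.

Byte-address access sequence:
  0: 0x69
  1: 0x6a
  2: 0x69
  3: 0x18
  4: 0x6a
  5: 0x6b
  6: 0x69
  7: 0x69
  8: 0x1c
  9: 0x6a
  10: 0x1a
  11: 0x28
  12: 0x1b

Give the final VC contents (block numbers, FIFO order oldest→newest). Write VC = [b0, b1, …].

VC = [26, 10]

0: 0x69 (blk 26, set 2) → MISS  vc=[]
1: 0x6a (blk 26, set 2) → L1-HIT  vc=[]
2: 0x69 (blk 26, set 2) → L1-HIT  vc=[]
3: 0x18 (blk 6, set 2) → MISS  vc=[26]
4: 0x6a (blk 26, set 2) → VC-HIT  vc=[6]
5: 0x6b (blk 26, set 2) → L1-HIT  vc=[6]
6: 0x69 (blk 26, set 2) → L1-HIT  vc=[6]
7: 0x69 (blk 26, set 2) → L1-HIT  vc=[6]
8: 0x1c (blk 7, set 3) → MISS  vc=[6]
9: 0x6a (blk 26, set 2) → L1-HIT  vc=[6]
10: 0x1a (blk 6, set 2) → VC-HIT  vc=[26]
11: 0x28 (blk 10, set 2) → MISS  vc=[26, 6]
12: 0x1b (blk 6, set 2) → VC-HIT  vc=[26, 10]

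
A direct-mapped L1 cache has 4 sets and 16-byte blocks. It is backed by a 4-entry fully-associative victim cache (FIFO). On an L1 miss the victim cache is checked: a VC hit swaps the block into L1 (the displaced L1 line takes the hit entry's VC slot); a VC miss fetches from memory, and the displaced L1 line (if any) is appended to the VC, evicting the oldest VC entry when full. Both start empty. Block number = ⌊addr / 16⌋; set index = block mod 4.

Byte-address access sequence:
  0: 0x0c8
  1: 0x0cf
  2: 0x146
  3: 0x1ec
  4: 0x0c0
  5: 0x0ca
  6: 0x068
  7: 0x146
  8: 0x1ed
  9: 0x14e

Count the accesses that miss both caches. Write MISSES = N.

MISSES = 4

0: 0xc8 (blk 12, set 0) → MISS  vc=[]
1: 0xcf (blk 12, set 0) → L1-HIT  vc=[]
2: 0x146 (blk 20, set 0) → MISS  vc=[12]
3: 0x1ec (blk 30, set 2) → MISS  vc=[12]
4: 0xc0 (blk 12, set 0) → VC-HIT  vc=[20]
5: 0xca (blk 12, set 0) → L1-HIT  vc=[20]
6: 0x68 (blk 6, set 2) → MISS  vc=[20, 30]
7: 0x146 (blk 20, set 0) → VC-HIT  vc=[12, 30]
8: 0x1ed (blk 30, set 2) → VC-HIT  vc=[12, 6]
9: 0x14e (blk 20, set 0) → L1-HIT  vc=[12, 6]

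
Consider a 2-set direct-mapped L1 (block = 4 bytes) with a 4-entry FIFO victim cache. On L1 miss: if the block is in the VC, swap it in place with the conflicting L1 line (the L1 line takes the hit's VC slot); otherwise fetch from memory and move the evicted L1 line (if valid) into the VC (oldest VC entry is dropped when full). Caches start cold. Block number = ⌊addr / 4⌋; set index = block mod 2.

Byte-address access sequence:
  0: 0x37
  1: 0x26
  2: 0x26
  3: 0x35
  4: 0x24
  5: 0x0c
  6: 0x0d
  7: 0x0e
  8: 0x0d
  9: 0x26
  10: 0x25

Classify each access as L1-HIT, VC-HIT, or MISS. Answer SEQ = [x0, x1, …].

SEQ = [MISS, MISS, L1-HIT, VC-HIT, VC-HIT, MISS, L1-HIT, L1-HIT, L1-HIT, VC-HIT, L1-HIT]

#0 0x37→b13/s1 MISS; vc=[]
#1 0x26→b9/s1 MISS; vc=[13]
#2 0x26→b9/s1 L1-HIT; vc=[13]
#3 0x35→b13/s1 VC-HIT; vc=[9]
#4 0x24→b9/s1 VC-HIT; vc=[13]
#5 0xc→b3/s1 MISS; vc=[13,9]
#6 0xd→b3/s1 L1-HIT; vc=[13,9]
#7 0xe→b3/s1 L1-HIT; vc=[13,9]
#8 0xd→b3/s1 L1-HIT; vc=[13,9]
#9 0x26→b9/s1 VC-HIT; vc=[13,3]
#10 0x25→b9/s1 L1-HIT; vc=[13,3]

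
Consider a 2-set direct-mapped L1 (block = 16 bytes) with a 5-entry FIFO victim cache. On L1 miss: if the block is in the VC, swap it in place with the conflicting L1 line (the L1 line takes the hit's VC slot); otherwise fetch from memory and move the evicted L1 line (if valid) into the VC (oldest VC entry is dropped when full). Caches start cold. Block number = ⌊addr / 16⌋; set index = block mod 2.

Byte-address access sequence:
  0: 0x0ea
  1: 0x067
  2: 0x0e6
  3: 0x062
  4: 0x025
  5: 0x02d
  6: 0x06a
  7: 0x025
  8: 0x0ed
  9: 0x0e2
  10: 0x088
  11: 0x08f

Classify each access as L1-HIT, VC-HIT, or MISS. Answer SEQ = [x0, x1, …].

  [0] addr=0xea blk=14 s=0: MISS | VC []
  [1] addr=0x67 blk=6 s=0: MISS | VC [14]
  [2] addr=0xe6 blk=14 s=0: VC-HIT | VC [6]
  [3] addr=0x62 blk=6 s=0: VC-HIT | VC [14]
  [4] addr=0x25 blk=2 s=0: MISS | VC [14, 6]
  [5] addr=0x2d blk=2 s=0: L1-HIT | VC [14, 6]
  [6] addr=0x6a blk=6 s=0: VC-HIT | VC [14, 2]
  [7] addr=0x25 blk=2 s=0: VC-HIT | VC [14, 6]
  [8] addr=0xed blk=14 s=0: VC-HIT | VC [2, 6]
  [9] addr=0xe2 blk=14 s=0: L1-HIT | VC [2, 6]
  [10] addr=0x88 blk=8 s=0: MISS | VC [2, 6, 14]
  [11] addr=0x8f blk=8 s=0: L1-HIT | VC [2, 6, 14]

SEQ = [MISS, MISS, VC-HIT, VC-HIT, MISS, L1-HIT, VC-HIT, VC-HIT, VC-HIT, L1-HIT, MISS, L1-HIT]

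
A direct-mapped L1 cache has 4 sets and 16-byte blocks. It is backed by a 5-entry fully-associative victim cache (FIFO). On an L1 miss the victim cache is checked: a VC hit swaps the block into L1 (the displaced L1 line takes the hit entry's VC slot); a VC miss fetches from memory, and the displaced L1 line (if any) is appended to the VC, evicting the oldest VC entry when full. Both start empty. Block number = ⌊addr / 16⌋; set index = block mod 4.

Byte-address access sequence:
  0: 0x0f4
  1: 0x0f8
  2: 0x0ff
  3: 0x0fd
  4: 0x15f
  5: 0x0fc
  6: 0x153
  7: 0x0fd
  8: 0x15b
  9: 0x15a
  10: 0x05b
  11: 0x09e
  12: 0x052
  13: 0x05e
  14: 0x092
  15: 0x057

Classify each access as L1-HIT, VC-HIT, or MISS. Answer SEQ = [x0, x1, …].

SEQ = [MISS, L1-HIT, L1-HIT, L1-HIT, MISS, L1-HIT, L1-HIT, L1-HIT, L1-HIT, L1-HIT, MISS, MISS, VC-HIT, L1-HIT, VC-HIT, VC-HIT]

0: 0xf4 (blk 15, set 3) → MISS  vc=[]
1: 0xf8 (blk 15, set 3) → L1-HIT  vc=[]
2: 0xff (blk 15, set 3) → L1-HIT  vc=[]
3: 0xfd (blk 15, set 3) → L1-HIT  vc=[]
4: 0x15f (blk 21, set 1) → MISS  vc=[]
5: 0xfc (blk 15, set 3) → L1-HIT  vc=[]
6: 0x153 (blk 21, set 1) → L1-HIT  vc=[]
7: 0xfd (blk 15, set 3) → L1-HIT  vc=[]
8: 0x15b (blk 21, set 1) → L1-HIT  vc=[]
9: 0x15a (blk 21, set 1) → L1-HIT  vc=[]
10: 0x5b (blk 5, set 1) → MISS  vc=[21]
11: 0x9e (blk 9, set 1) → MISS  vc=[21, 5]
12: 0x52 (blk 5, set 1) → VC-HIT  vc=[21, 9]
13: 0x5e (blk 5, set 1) → L1-HIT  vc=[21, 9]
14: 0x92 (blk 9, set 1) → VC-HIT  vc=[21, 5]
15: 0x57 (blk 5, set 1) → VC-HIT  vc=[21, 9]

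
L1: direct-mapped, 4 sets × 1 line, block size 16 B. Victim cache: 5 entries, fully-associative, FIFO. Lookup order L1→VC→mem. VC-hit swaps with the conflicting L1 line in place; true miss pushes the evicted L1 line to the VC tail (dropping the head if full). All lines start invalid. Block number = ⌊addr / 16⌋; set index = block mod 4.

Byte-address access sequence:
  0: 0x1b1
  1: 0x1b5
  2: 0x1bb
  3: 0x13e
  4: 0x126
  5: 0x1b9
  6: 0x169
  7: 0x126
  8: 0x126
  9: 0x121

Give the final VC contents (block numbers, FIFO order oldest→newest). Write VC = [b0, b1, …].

0: 0x1b1 (blk 27, set 3) → MISS  vc=[]
1: 0x1b5 (blk 27, set 3) → L1-HIT  vc=[]
2: 0x1bb (blk 27, set 3) → L1-HIT  vc=[]
3: 0x13e (blk 19, set 3) → MISS  vc=[27]
4: 0x126 (blk 18, set 2) → MISS  vc=[27]
5: 0x1b9 (blk 27, set 3) → VC-HIT  vc=[19]
6: 0x169 (blk 22, set 2) → MISS  vc=[19, 18]
7: 0x126 (blk 18, set 2) → VC-HIT  vc=[19, 22]
8: 0x126 (blk 18, set 2) → L1-HIT  vc=[19, 22]
9: 0x121 (blk 18, set 2) → L1-HIT  vc=[19, 22]

VC = [19, 22]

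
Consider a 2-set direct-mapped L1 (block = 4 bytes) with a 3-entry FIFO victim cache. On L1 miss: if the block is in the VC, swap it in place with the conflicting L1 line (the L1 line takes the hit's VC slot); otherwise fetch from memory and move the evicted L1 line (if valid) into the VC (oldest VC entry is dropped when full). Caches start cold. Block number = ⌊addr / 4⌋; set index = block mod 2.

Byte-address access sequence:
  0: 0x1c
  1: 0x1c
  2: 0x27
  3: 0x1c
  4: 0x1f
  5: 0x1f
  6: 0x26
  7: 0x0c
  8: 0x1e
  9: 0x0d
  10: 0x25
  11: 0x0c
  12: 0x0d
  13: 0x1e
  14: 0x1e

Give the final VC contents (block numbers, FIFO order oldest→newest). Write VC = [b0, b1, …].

VC = [3, 9]

#0 0x1c→b7/s1 MISS; vc=[]
#1 0x1c→b7/s1 L1-HIT; vc=[]
#2 0x27→b9/s1 MISS; vc=[7]
#3 0x1c→b7/s1 VC-HIT; vc=[9]
#4 0x1f→b7/s1 L1-HIT; vc=[9]
#5 0x1f→b7/s1 L1-HIT; vc=[9]
#6 0x26→b9/s1 VC-HIT; vc=[7]
#7 0xc→b3/s1 MISS; vc=[7,9]
#8 0x1e→b7/s1 VC-HIT; vc=[3,9]
#9 0xd→b3/s1 VC-HIT; vc=[7,9]
#10 0x25→b9/s1 VC-HIT; vc=[7,3]
#11 0xc→b3/s1 VC-HIT; vc=[7,9]
#12 0xd→b3/s1 L1-HIT; vc=[7,9]
#13 0x1e→b7/s1 VC-HIT; vc=[3,9]
#14 0x1e→b7/s1 L1-HIT; vc=[3,9]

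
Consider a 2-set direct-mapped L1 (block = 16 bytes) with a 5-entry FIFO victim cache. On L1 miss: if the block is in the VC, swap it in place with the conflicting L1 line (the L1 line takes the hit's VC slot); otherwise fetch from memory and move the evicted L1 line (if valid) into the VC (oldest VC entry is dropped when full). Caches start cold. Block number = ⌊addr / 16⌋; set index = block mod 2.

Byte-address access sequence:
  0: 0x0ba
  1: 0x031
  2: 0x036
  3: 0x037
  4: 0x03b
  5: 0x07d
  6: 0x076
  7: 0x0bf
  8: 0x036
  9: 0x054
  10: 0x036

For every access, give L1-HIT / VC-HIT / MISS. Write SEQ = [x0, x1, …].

SEQ = [MISS, MISS, L1-HIT, L1-HIT, L1-HIT, MISS, L1-HIT, VC-HIT, VC-HIT, MISS, VC-HIT]

0: 0xba (blk 11, set 1) → MISS  vc=[]
1: 0x31 (blk 3, set 1) → MISS  vc=[11]
2: 0x36 (blk 3, set 1) → L1-HIT  vc=[11]
3: 0x37 (blk 3, set 1) → L1-HIT  vc=[11]
4: 0x3b (blk 3, set 1) → L1-HIT  vc=[11]
5: 0x7d (blk 7, set 1) → MISS  vc=[11, 3]
6: 0x76 (blk 7, set 1) → L1-HIT  vc=[11, 3]
7: 0xbf (blk 11, set 1) → VC-HIT  vc=[7, 3]
8: 0x36 (blk 3, set 1) → VC-HIT  vc=[7, 11]
9: 0x54 (blk 5, set 1) → MISS  vc=[7, 11, 3]
10: 0x36 (blk 3, set 1) → VC-HIT  vc=[7, 11, 5]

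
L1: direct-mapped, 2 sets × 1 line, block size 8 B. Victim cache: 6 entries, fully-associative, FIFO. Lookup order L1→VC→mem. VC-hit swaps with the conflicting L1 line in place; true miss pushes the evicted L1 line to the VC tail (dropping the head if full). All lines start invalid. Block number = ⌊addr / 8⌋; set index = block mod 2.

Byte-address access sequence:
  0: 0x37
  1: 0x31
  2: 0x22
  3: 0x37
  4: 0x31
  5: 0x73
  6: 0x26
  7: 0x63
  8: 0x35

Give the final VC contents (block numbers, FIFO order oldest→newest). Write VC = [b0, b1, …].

VC = [14, 12, 4]

#0 0x37→b6/s0 MISS; vc=[]
#1 0x31→b6/s0 L1-HIT; vc=[]
#2 0x22→b4/s0 MISS; vc=[6]
#3 0x37→b6/s0 VC-HIT; vc=[4]
#4 0x31→b6/s0 L1-HIT; vc=[4]
#5 0x73→b14/s0 MISS; vc=[4,6]
#6 0x26→b4/s0 VC-HIT; vc=[14,6]
#7 0x63→b12/s0 MISS; vc=[14,6,4]
#8 0x35→b6/s0 VC-HIT; vc=[14,12,4]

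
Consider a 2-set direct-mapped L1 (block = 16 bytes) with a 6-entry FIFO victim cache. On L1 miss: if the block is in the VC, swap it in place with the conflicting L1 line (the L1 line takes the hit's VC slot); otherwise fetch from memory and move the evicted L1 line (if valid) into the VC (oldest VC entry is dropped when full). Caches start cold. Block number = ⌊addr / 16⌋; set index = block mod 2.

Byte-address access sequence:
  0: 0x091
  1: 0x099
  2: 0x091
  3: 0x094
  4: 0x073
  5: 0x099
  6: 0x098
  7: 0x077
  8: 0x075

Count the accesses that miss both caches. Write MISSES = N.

MISSES = 2

0: 0x91 (blk 9, set 1) → MISS  vc=[]
1: 0x99 (blk 9, set 1) → L1-HIT  vc=[]
2: 0x91 (blk 9, set 1) → L1-HIT  vc=[]
3: 0x94 (blk 9, set 1) → L1-HIT  vc=[]
4: 0x73 (blk 7, set 1) → MISS  vc=[9]
5: 0x99 (blk 9, set 1) → VC-HIT  vc=[7]
6: 0x98 (blk 9, set 1) → L1-HIT  vc=[7]
7: 0x77 (blk 7, set 1) → VC-HIT  vc=[9]
8: 0x75 (blk 7, set 1) → L1-HIT  vc=[9]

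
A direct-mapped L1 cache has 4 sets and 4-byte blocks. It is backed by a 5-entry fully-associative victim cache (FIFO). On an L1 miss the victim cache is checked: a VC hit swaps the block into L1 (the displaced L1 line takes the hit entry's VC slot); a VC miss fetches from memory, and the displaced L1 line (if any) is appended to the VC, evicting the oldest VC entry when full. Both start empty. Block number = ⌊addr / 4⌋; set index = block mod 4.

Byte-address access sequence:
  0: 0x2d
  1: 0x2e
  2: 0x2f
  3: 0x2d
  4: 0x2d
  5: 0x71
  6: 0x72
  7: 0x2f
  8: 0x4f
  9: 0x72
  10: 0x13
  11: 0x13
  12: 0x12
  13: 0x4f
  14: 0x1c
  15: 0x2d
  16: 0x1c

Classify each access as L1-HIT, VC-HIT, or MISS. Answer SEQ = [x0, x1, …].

0: 0x2d (blk 11, set 3) → MISS  vc=[]
1: 0x2e (blk 11, set 3) → L1-HIT  vc=[]
2: 0x2f (blk 11, set 3) → L1-HIT  vc=[]
3: 0x2d (blk 11, set 3) → L1-HIT  vc=[]
4: 0x2d (blk 11, set 3) → L1-HIT  vc=[]
5: 0x71 (blk 28, set 0) → MISS  vc=[]
6: 0x72 (blk 28, set 0) → L1-HIT  vc=[]
7: 0x2f (blk 11, set 3) → L1-HIT  vc=[]
8: 0x4f (blk 19, set 3) → MISS  vc=[11]
9: 0x72 (blk 28, set 0) → L1-HIT  vc=[11]
10: 0x13 (blk 4, set 0) → MISS  vc=[11, 28]
11: 0x13 (blk 4, set 0) → L1-HIT  vc=[11, 28]
12: 0x12 (blk 4, set 0) → L1-HIT  vc=[11, 28]
13: 0x4f (blk 19, set 3) → L1-HIT  vc=[11, 28]
14: 0x1c (blk 7, set 3) → MISS  vc=[11, 28, 19]
15: 0x2d (blk 11, set 3) → VC-HIT  vc=[7, 28, 19]
16: 0x1c (blk 7, set 3) → VC-HIT  vc=[11, 28, 19]

SEQ = [MISS, L1-HIT, L1-HIT, L1-HIT, L1-HIT, MISS, L1-HIT, L1-HIT, MISS, L1-HIT, MISS, L1-HIT, L1-HIT, L1-HIT, MISS, VC-HIT, VC-HIT]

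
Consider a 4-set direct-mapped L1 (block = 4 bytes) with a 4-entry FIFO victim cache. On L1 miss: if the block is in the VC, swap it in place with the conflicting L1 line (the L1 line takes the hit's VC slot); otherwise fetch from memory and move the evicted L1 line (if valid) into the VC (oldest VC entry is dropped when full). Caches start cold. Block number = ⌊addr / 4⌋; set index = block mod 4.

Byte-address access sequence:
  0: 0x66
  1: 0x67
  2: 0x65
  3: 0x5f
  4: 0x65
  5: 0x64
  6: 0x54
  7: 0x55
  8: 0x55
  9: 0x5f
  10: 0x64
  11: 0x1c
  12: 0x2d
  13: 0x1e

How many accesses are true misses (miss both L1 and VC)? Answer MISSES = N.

MISSES = 5

0: 0x66 (blk 25, set 1) → MISS  vc=[]
1: 0x67 (blk 25, set 1) → L1-HIT  vc=[]
2: 0x65 (blk 25, set 1) → L1-HIT  vc=[]
3: 0x5f (blk 23, set 3) → MISS  vc=[]
4: 0x65 (blk 25, set 1) → L1-HIT  vc=[]
5: 0x64 (blk 25, set 1) → L1-HIT  vc=[]
6: 0x54 (blk 21, set 1) → MISS  vc=[25]
7: 0x55 (blk 21, set 1) → L1-HIT  vc=[25]
8: 0x55 (blk 21, set 1) → L1-HIT  vc=[25]
9: 0x5f (blk 23, set 3) → L1-HIT  vc=[25]
10: 0x64 (blk 25, set 1) → VC-HIT  vc=[21]
11: 0x1c (blk 7, set 3) → MISS  vc=[21, 23]
12: 0x2d (blk 11, set 3) → MISS  vc=[21, 23, 7]
13: 0x1e (blk 7, set 3) → VC-HIT  vc=[21, 23, 11]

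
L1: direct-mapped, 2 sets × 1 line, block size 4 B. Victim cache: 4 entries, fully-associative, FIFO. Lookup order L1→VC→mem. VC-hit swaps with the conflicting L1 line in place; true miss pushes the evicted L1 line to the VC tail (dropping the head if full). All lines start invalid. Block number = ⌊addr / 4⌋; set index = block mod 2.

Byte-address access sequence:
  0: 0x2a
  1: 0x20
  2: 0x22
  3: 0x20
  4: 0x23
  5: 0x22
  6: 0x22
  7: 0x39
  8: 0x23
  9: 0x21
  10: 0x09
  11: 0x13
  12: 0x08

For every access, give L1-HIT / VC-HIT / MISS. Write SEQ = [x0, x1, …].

SEQ = [MISS, MISS, L1-HIT, L1-HIT, L1-HIT, L1-HIT, L1-HIT, MISS, VC-HIT, L1-HIT, MISS, MISS, VC-HIT]

0: 0x2a (blk 10, set 0) → MISS  vc=[]
1: 0x20 (blk 8, set 0) → MISS  vc=[10]
2: 0x22 (blk 8, set 0) → L1-HIT  vc=[10]
3: 0x20 (blk 8, set 0) → L1-HIT  vc=[10]
4: 0x23 (blk 8, set 0) → L1-HIT  vc=[10]
5: 0x22 (blk 8, set 0) → L1-HIT  vc=[10]
6: 0x22 (blk 8, set 0) → L1-HIT  vc=[10]
7: 0x39 (blk 14, set 0) → MISS  vc=[10, 8]
8: 0x23 (blk 8, set 0) → VC-HIT  vc=[10, 14]
9: 0x21 (blk 8, set 0) → L1-HIT  vc=[10, 14]
10: 0x9 (blk 2, set 0) → MISS  vc=[10, 14, 8]
11: 0x13 (blk 4, set 0) → MISS  vc=[10, 14, 8, 2]
12: 0x8 (blk 2, set 0) → VC-HIT  vc=[10, 14, 8, 4]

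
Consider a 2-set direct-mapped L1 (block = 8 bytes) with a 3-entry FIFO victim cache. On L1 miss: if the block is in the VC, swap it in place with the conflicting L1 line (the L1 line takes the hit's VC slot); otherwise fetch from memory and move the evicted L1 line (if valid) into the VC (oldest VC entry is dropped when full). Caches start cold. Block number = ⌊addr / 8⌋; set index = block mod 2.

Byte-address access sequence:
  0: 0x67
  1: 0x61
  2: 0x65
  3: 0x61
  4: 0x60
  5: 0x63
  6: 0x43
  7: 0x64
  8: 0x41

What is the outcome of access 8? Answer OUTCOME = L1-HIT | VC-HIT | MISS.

OUTCOME = VC-HIT

  [0] addr=0x67 blk=12 s=0: MISS | VC []
  [1] addr=0x61 blk=12 s=0: L1-HIT | VC []
  [2] addr=0x65 blk=12 s=0: L1-HIT | VC []
  [3] addr=0x61 blk=12 s=0: L1-HIT | VC []
  [4] addr=0x60 blk=12 s=0: L1-HIT | VC []
  [5] addr=0x63 blk=12 s=0: L1-HIT | VC []
  [6] addr=0x43 blk=8 s=0: MISS | VC [12]
  [7] addr=0x64 blk=12 s=0: VC-HIT | VC [8]
  [8] addr=0x41 blk=8 s=0: VC-HIT | VC [12]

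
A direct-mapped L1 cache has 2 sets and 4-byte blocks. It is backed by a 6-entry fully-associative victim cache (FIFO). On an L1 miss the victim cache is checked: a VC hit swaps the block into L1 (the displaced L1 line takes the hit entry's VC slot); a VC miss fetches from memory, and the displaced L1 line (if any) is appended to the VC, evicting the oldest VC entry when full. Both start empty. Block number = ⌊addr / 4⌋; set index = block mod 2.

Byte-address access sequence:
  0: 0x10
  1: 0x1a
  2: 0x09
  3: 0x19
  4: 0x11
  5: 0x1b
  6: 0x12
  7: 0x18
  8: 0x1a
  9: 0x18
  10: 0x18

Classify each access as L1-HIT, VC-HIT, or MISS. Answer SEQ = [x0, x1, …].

#0 0x10→b4/s0 MISS; vc=[]
#1 0x1a→b6/s0 MISS; vc=[4]
#2 0x9→b2/s0 MISS; vc=[4,6]
#3 0x19→b6/s0 VC-HIT; vc=[4,2]
#4 0x11→b4/s0 VC-HIT; vc=[6,2]
#5 0x1b→b6/s0 VC-HIT; vc=[4,2]
#6 0x12→b4/s0 VC-HIT; vc=[6,2]
#7 0x18→b6/s0 VC-HIT; vc=[4,2]
#8 0x1a→b6/s0 L1-HIT; vc=[4,2]
#9 0x18→b6/s0 L1-HIT; vc=[4,2]
#10 0x18→b6/s0 L1-HIT; vc=[4,2]

SEQ = [MISS, MISS, MISS, VC-HIT, VC-HIT, VC-HIT, VC-HIT, VC-HIT, L1-HIT, L1-HIT, L1-HIT]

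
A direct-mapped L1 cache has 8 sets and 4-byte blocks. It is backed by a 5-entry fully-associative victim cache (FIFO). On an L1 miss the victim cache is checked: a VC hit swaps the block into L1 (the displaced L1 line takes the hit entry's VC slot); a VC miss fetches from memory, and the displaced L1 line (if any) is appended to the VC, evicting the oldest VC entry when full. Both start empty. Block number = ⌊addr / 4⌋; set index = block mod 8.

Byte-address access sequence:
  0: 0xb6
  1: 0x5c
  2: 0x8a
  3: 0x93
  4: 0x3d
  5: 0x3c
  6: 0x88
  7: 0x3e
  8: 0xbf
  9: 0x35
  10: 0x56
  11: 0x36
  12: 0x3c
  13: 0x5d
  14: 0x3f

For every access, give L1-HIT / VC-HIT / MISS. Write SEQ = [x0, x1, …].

SEQ = [MISS, MISS, MISS, MISS, MISS, L1-HIT, L1-HIT, L1-HIT, MISS, MISS, MISS, VC-HIT, VC-HIT, VC-HIT, VC-HIT]

  [0] addr=0xb6 blk=45 s=5: MISS | VC []
  [1] addr=0x5c blk=23 s=7: MISS | VC []
  [2] addr=0x8a blk=34 s=2: MISS | VC []
  [3] addr=0x93 blk=36 s=4: MISS | VC []
  [4] addr=0x3d blk=15 s=7: MISS | VC [23]
  [5] addr=0x3c blk=15 s=7: L1-HIT | VC [23]
  [6] addr=0x88 blk=34 s=2: L1-HIT | VC [23]
  [7] addr=0x3e blk=15 s=7: L1-HIT | VC [23]
  [8] addr=0xbf blk=47 s=7: MISS | VC [23, 15]
  [9] addr=0x35 blk=13 s=5: MISS | VC [23, 15, 45]
  [10] addr=0x56 blk=21 s=5: MISS | VC [23, 15, 45, 13]
  [11] addr=0x36 blk=13 s=5: VC-HIT | VC [23, 15, 45, 21]
  [12] addr=0x3c blk=15 s=7: VC-HIT | VC [23, 47, 45, 21]
  [13] addr=0x5d blk=23 s=7: VC-HIT | VC [15, 47, 45, 21]
  [14] addr=0x3f blk=15 s=7: VC-HIT | VC [23, 47, 45, 21]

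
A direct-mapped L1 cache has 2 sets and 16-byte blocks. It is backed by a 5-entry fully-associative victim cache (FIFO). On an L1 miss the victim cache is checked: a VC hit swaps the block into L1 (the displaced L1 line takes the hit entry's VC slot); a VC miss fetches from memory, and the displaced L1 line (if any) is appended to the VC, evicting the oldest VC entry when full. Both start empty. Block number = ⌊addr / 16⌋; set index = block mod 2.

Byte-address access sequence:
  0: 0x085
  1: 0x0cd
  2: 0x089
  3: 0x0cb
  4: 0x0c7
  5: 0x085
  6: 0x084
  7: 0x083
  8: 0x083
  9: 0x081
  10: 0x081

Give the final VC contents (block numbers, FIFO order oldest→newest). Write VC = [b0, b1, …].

#0 0x85→b8/s0 MISS; vc=[]
#1 0xcd→b12/s0 MISS; vc=[8]
#2 0x89→b8/s0 VC-HIT; vc=[12]
#3 0xcb→b12/s0 VC-HIT; vc=[8]
#4 0xc7→b12/s0 L1-HIT; vc=[8]
#5 0x85→b8/s0 VC-HIT; vc=[12]
#6 0x84→b8/s0 L1-HIT; vc=[12]
#7 0x83→b8/s0 L1-HIT; vc=[12]
#8 0x83→b8/s0 L1-HIT; vc=[12]
#9 0x81→b8/s0 L1-HIT; vc=[12]
#10 0x81→b8/s0 L1-HIT; vc=[12]

VC = [12]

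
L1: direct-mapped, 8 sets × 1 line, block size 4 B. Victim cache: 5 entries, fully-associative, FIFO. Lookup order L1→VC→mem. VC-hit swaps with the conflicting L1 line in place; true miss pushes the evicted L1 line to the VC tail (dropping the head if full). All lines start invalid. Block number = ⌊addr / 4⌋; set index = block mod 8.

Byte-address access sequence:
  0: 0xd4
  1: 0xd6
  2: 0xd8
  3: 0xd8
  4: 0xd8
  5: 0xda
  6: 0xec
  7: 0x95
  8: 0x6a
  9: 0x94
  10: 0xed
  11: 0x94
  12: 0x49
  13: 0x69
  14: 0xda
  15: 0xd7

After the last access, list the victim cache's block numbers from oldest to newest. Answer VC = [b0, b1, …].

#0 0xd4→b53/s5 MISS; vc=[]
#1 0xd6→b53/s5 L1-HIT; vc=[]
#2 0xd8→b54/s6 MISS; vc=[]
#3 0xd8→b54/s6 L1-HIT; vc=[]
#4 0xd8→b54/s6 L1-HIT; vc=[]
#5 0xda→b54/s6 L1-HIT; vc=[]
#6 0xec→b59/s3 MISS; vc=[]
#7 0x95→b37/s5 MISS; vc=[53]
#8 0x6a→b26/s2 MISS; vc=[53]
#9 0x94→b37/s5 L1-HIT; vc=[53]
#10 0xed→b59/s3 L1-HIT; vc=[53]
#11 0x94→b37/s5 L1-HIT; vc=[53]
#12 0x49→b18/s2 MISS; vc=[53,26]
#13 0x69→b26/s2 VC-HIT; vc=[53,18]
#14 0xda→b54/s6 L1-HIT; vc=[53,18]
#15 0xd7→b53/s5 VC-HIT; vc=[37,18]

VC = [37, 18]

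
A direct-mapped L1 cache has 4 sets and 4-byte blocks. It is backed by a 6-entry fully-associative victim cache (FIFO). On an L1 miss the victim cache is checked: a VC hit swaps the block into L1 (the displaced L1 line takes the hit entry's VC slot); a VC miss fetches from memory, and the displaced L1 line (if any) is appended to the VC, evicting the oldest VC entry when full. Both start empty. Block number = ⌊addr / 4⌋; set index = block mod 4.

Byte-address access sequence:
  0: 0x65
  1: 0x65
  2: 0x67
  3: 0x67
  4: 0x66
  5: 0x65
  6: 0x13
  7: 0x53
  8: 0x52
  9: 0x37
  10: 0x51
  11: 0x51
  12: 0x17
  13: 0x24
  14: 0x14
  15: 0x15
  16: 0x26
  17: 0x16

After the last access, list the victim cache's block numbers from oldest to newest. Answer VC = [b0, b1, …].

0: 0x65 (blk 25, set 1) → MISS  vc=[]
1: 0x65 (blk 25, set 1) → L1-HIT  vc=[]
2: 0x67 (blk 25, set 1) → L1-HIT  vc=[]
3: 0x67 (blk 25, set 1) → L1-HIT  vc=[]
4: 0x66 (blk 25, set 1) → L1-HIT  vc=[]
5: 0x65 (blk 25, set 1) → L1-HIT  vc=[]
6: 0x13 (blk 4, set 0) → MISS  vc=[]
7: 0x53 (blk 20, set 0) → MISS  vc=[4]
8: 0x52 (blk 20, set 0) → L1-HIT  vc=[4]
9: 0x37 (blk 13, set 1) → MISS  vc=[4, 25]
10: 0x51 (blk 20, set 0) → L1-HIT  vc=[4, 25]
11: 0x51 (blk 20, set 0) → L1-HIT  vc=[4, 25]
12: 0x17 (blk 5, set 1) → MISS  vc=[4, 25, 13]
13: 0x24 (blk 9, set 1) → MISS  vc=[4, 25, 13, 5]
14: 0x14 (blk 5, set 1) → VC-HIT  vc=[4, 25, 13, 9]
15: 0x15 (blk 5, set 1) → L1-HIT  vc=[4, 25, 13, 9]
16: 0x26 (blk 9, set 1) → VC-HIT  vc=[4, 25, 13, 5]
17: 0x16 (blk 5, set 1) → VC-HIT  vc=[4, 25, 13, 9]

VC = [4, 25, 13, 9]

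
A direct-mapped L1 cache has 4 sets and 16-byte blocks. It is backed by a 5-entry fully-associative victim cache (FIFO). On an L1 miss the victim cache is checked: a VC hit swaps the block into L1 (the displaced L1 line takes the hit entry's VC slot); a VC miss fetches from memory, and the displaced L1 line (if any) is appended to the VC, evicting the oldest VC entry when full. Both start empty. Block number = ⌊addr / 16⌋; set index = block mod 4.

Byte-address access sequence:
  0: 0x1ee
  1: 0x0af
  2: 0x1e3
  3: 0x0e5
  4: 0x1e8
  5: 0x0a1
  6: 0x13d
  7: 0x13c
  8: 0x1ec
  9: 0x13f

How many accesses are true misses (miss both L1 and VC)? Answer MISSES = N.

MISSES = 4

#0 0x1ee→b30/s2 MISS; vc=[]
#1 0xaf→b10/s2 MISS; vc=[30]
#2 0x1e3→b30/s2 VC-HIT; vc=[10]
#3 0xe5→b14/s2 MISS; vc=[10,30]
#4 0x1e8→b30/s2 VC-HIT; vc=[10,14]
#5 0xa1→b10/s2 VC-HIT; vc=[30,14]
#6 0x13d→b19/s3 MISS; vc=[30,14]
#7 0x13c→b19/s3 L1-HIT; vc=[30,14]
#8 0x1ec→b30/s2 VC-HIT; vc=[10,14]
#9 0x13f→b19/s3 L1-HIT; vc=[10,14]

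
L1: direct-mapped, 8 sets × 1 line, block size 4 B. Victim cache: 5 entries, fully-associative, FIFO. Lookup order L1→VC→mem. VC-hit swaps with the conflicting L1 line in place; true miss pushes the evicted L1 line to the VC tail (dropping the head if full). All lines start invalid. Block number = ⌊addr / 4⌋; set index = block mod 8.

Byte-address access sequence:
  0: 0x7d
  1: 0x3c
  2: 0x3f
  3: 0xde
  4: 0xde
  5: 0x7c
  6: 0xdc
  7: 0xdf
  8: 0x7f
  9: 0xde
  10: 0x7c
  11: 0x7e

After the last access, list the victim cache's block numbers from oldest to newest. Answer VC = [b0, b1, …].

VC = [55, 15]

  [0] addr=0x7d blk=31 s=7: MISS | VC []
  [1] addr=0x3c blk=15 s=7: MISS | VC [31]
  [2] addr=0x3f blk=15 s=7: L1-HIT | VC [31]
  [3] addr=0xde blk=55 s=7: MISS | VC [31, 15]
  [4] addr=0xde blk=55 s=7: L1-HIT | VC [31, 15]
  [5] addr=0x7c blk=31 s=7: VC-HIT | VC [55, 15]
  [6] addr=0xdc blk=55 s=7: VC-HIT | VC [31, 15]
  [7] addr=0xdf blk=55 s=7: L1-HIT | VC [31, 15]
  [8] addr=0x7f blk=31 s=7: VC-HIT | VC [55, 15]
  [9] addr=0xde blk=55 s=7: VC-HIT | VC [31, 15]
  [10] addr=0x7c blk=31 s=7: VC-HIT | VC [55, 15]
  [11] addr=0x7e blk=31 s=7: L1-HIT | VC [55, 15]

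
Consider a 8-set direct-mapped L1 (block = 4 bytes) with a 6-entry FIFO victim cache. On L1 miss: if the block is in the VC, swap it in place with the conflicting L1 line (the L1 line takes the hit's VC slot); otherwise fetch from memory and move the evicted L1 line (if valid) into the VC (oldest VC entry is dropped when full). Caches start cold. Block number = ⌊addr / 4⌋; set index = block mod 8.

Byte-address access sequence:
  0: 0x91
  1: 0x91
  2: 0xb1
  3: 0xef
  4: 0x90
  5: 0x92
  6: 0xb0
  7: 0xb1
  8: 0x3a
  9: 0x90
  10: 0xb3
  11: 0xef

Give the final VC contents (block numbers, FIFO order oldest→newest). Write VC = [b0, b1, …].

VC = [36]

  [0] addr=0x91 blk=36 s=4: MISS | VC []
  [1] addr=0x91 blk=36 s=4: L1-HIT | VC []
  [2] addr=0xb1 blk=44 s=4: MISS | VC [36]
  [3] addr=0xef blk=59 s=3: MISS | VC [36]
  [4] addr=0x90 blk=36 s=4: VC-HIT | VC [44]
  [5] addr=0x92 blk=36 s=4: L1-HIT | VC [44]
  [6] addr=0xb0 blk=44 s=4: VC-HIT | VC [36]
  [7] addr=0xb1 blk=44 s=4: L1-HIT | VC [36]
  [8] addr=0x3a blk=14 s=6: MISS | VC [36]
  [9] addr=0x90 blk=36 s=4: VC-HIT | VC [44]
  [10] addr=0xb3 blk=44 s=4: VC-HIT | VC [36]
  [11] addr=0xef blk=59 s=3: L1-HIT | VC [36]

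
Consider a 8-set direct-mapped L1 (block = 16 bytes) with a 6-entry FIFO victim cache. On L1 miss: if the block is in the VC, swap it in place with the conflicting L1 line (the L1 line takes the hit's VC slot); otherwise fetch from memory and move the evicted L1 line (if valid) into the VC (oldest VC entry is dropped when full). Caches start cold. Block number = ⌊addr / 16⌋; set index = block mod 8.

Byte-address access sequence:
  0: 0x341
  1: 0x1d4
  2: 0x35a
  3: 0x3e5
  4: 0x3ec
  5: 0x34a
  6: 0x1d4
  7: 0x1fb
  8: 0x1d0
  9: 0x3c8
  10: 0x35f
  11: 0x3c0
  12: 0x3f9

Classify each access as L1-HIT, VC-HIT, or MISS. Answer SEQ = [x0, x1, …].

SEQ = [MISS, MISS, MISS, MISS, L1-HIT, L1-HIT, VC-HIT, MISS, L1-HIT, MISS, VC-HIT, L1-HIT, MISS]

  [0] addr=0x341 blk=52 s=4: MISS | VC []
  [1] addr=0x1d4 blk=29 s=5: MISS | VC []
  [2] addr=0x35a blk=53 s=5: MISS | VC [29]
  [3] addr=0x3e5 blk=62 s=6: MISS | VC [29]
  [4] addr=0x3ec blk=62 s=6: L1-HIT | VC [29]
  [5] addr=0x34a blk=52 s=4: L1-HIT | VC [29]
  [6] addr=0x1d4 blk=29 s=5: VC-HIT | VC [53]
  [7] addr=0x1fb blk=31 s=7: MISS | VC [53]
  [8] addr=0x1d0 blk=29 s=5: L1-HIT | VC [53]
  [9] addr=0x3c8 blk=60 s=4: MISS | VC [53, 52]
  [10] addr=0x35f blk=53 s=5: VC-HIT | VC [29, 52]
  [11] addr=0x3c0 blk=60 s=4: L1-HIT | VC [29, 52]
  [12] addr=0x3f9 blk=63 s=7: MISS | VC [29, 52, 31]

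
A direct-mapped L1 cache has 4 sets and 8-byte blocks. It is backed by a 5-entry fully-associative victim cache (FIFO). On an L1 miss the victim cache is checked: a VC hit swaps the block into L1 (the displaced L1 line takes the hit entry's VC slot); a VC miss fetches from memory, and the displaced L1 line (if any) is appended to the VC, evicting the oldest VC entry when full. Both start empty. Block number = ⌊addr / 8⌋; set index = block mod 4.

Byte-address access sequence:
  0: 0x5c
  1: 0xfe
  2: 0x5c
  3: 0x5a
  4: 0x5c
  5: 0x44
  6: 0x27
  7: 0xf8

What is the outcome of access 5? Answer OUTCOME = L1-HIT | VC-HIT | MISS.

OUTCOME = MISS

  [0] addr=0x5c blk=11 s=3: MISS | VC []
  [1] addr=0xfe blk=31 s=3: MISS | VC [11]
  [2] addr=0x5c blk=11 s=3: VC-HIT | VC [31]
  [3] addr=0x5a blk=11 s=3: L1-HIT | VC [31]
  [4] addr=0x5c blk=11 s=3: L1-HIT | VC [31]
  [5] addr=0x44 blk=8 s=0: MISS | VC [31]
  [6] addr=0x27 blk=4 s=0: MISS | VC [31, 8]
  [7] addr=0xf8 blk=31 s=3: VC-HIT | VC [11, 8]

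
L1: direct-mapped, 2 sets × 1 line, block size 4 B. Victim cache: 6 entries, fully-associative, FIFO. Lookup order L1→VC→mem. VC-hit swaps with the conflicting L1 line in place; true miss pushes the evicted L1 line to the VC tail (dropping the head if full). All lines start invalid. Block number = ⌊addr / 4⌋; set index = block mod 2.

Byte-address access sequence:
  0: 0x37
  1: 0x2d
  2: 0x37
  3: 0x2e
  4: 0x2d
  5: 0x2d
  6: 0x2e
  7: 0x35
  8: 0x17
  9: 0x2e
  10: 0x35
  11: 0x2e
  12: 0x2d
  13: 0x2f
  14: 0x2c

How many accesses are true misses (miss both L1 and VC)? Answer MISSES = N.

MISSES = 3

0: 0x37 (blk 13, set 1) → MISS  vc=[]
1: 0x2d (blk 11, set 1) → MISS  vc=[13]
2: 0x37 (blk 13, set 1) → VC-HIT  vc=[11]
3: 0x2e (blk 11, set 1) → VC-HIT  vc=[13]
4: 0x2d (blk 11, set 1) → L1-HIT  vc=[13]
5: 0x2d (blk 11, set 1) → L1-HIT  vc=[13]
6: 0x2e (blk 11, set 1) → L1-HIT  vc=[13]
7: 0x35 (blk 13, set 1) → VC-HIT  vc=[11]
8: 0x17 (blk 5, set 1) → MISS  vc=[11, 13]
9: 0x2e (blk 11, set 1) → VC-HIT  vc=[5, 13]
10: 0x35 (blk 13, set 1) → VC-HIT  vc=[5, 11]
11: 0x2e (blk 11, set 1) → VC-HIT  vc=[5, 13]
12: 0x2d (blk 11, set 1) → L1-HIT  vc=[5, 13]
13: 0x2f (blk 11, set 1) → L1-HIT  vc=[5, 13]
14: 0x2c (blk 11, set 1) → L1-HIT  vc=[5, 13]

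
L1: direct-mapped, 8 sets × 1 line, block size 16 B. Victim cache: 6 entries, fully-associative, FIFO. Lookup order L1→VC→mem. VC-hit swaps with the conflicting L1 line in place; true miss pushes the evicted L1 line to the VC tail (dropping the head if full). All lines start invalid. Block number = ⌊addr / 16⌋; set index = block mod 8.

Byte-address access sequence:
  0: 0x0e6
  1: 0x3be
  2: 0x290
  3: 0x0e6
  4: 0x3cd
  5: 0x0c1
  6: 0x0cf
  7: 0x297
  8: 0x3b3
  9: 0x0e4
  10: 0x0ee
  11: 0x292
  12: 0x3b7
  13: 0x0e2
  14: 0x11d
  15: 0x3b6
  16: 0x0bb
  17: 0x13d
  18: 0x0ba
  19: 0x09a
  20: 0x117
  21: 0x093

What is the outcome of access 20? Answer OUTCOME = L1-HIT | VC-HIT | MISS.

OUTCOME = VC-HIT

  [0] addr=0xe6 blk=14 s=6: MISS | VC []
  [1] addr=0x3be blk=59 s=3: MISS | VC []
  [2] addr=0x290 blk=41 s=1: MISS | VC []
  [3] addr=0xe6 blk=14 s=6: L1-HIT | VC []
  [4] addr=0x3cd blk=60 s=4: MISS | VC []
  [5] addr=0xc1 blk=12 s=4: MISS | VC [60]
  [6] addr=0xcf blk=12 s=4: L1-HIT | VC [60]
  [7] addr=0x297 blk=41 s=1: L1-HIT | VC [60]
  [8] addr=0x3b3 blk=59 s=3: L1-HIT | VC [60]
  [9] addr=0xe4 blk=14 s=6: L1-HIT | VC [60]
  [10] addr=0xee blk=14 s=6: L1-HIT | VC [60]
  [11] addr=0x292 blk=41 s=1: L1-HIT | VC [60]
  [12] addr=0x3b7 blk=59 s=3: L1-HIT | VC [60]
  [13] addr=0xe2 blk=14 s=6: L1-HIT | VC [60]
  [14] addr=0x11d blk=17 s=1: MISS | VC [60, 41]
  [15] addr=0x3b6 blk=59 s=3: L1-HIT | VC [60, 41]
  [16] addr=0xbb blk=11 s=3: MISS | VC [60, 41, 59]
  [17] addr=0x13d blk=19 s=3: MISS | VC [60, 41, 59, 11]
  [18] addr=0xba blk=11 s=3: VC-HIT | VC [60, 41, 59, 19]
  [19] addr=0x9a blk=9 s=1: MISS | VC [60, 41, 59, 19, 17]
  [20] addr=0x117 blk=17 s=1: VC-HIT | VC [60, 41, 59, 19, 9]
  [21] addr=0x93 blk=9 s=1: VC-HIT | VC [60, 41, 59, 19, 17]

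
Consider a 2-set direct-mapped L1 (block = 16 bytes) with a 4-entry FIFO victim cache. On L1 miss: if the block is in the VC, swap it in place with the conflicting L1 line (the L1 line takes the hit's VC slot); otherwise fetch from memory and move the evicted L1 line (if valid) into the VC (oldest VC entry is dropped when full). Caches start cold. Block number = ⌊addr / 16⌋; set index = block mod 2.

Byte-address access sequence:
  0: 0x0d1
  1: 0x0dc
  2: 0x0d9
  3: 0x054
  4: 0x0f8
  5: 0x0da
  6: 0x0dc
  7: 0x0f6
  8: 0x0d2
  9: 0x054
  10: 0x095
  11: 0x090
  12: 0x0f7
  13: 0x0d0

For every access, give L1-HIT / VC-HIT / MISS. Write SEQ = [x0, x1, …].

SEQ = [MISS, L1-HIT, L1-HIT, MISS, MISS, VC-HIT, L1-HIT, VC-HIT, VC-HIT, VC-HIT, MISS, L1-HIT, VC-HIT, VC-HIT]

  [0] addr=0xd1 blk=13 s=1: MISS | VC []
  [1] addr=0xdc blk=13 s=1: L1-HIT | VC []
  [2] addr=0xd9 blk=13 s=1: L1-HIT | VC []
  [3] addr=0x54 blk=5 s=1: MISS | VC [13]
  [4] addr=0xf8 blk=15 s=1: MISS | VC [13, 5]
  [5] addr=0xda blk=13 s=1: VC-HIT | VC [15, 5]
  [6] addr=0xdc blk=13 s=1: L1-HIT | VC [15, 5]
  [7] addr=0xf6 blk=15 s=1: VC-HIT | VC [13, 5]
  [8] addr=0xd2 blk=13 s=1: VC-HIT | VC [15, 5]
  [9] addr=0x54 blk=5 s=1: VC-HIT | VC [15, 13]
  [10] addr=0x95 blk=9 s=1: MISS | VC [15, 13, 5]
  [11] addr=0x90 blk=9 s=1: L1-HIT | VC [15, 13, 5]
  [12] addr=0xf7 blk=15 s=1: VC-HIT | VC [9, 13, 5]
  [13] addr=0xd0 blk=13 s=1: VC-HIT | VC [9, 15, 5]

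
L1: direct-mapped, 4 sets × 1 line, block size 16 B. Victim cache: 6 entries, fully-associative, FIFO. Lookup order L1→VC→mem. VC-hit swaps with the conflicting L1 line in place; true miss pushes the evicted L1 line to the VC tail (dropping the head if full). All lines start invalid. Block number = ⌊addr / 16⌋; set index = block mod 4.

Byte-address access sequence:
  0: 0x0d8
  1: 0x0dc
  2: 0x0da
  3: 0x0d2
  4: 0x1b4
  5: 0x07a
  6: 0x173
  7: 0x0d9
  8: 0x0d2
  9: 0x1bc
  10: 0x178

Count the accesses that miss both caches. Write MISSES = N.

MISSES = 4

#0 0xd8→b13/s1 MISS; vc=[]
#1 0xdc→b13/s1 L1-HIT; vc=[]
#2 0xda→b13/s1 L1-HIT; vc=[]
#3 0xd2→b13/s1 L1-HIT; vc=[]
#4 0x1b4→b27/s3 MISS; vc=[]
#5 0x7a→b7/s3 MISS; vc=[27]
#6 0x173→b23/s3 MISS; vc=[27,7]
#7 0xd9→b13/s1 L1-HIT; vc=[27,7]
#8 0xd2→b13/s1 L1-HIT; vc=[27,7]
#9 0x1bc→b27/s3 VC-HIT; vc=[23,7]
#10 0x178→b23/s3 VC-HIT; vc=[27,7]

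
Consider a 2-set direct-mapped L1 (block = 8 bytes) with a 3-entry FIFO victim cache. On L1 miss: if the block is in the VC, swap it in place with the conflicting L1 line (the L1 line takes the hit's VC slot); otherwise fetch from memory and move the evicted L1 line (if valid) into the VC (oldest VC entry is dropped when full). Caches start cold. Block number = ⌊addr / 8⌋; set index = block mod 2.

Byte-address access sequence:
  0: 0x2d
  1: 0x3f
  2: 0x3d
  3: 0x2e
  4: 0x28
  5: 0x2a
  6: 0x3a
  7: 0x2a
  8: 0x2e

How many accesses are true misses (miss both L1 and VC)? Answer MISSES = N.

MISSES = 2

#0 0x2d→b5/s1 MISS; vc=[]
#1 0x3f→b7/s1 MISS; vc=[5]
#2 0x3d→b7/s1 L1-HIT; vc=[5]
#3 0x2e→b5/s1 VC-HIT; vc=[7]
#4 0x28→b5/s1 L1-HIT; vc=[7]
#5 0x2a→b5/s1 L1-HIT; vc=[7]
#6 0x3a→b7/s1 VC-HIT; vc=[5]
#7 0x2a→b5/s1 VC-HIT; vc=[7]
#8 0x2e→b5/s1 L1-HIT; vc=[7]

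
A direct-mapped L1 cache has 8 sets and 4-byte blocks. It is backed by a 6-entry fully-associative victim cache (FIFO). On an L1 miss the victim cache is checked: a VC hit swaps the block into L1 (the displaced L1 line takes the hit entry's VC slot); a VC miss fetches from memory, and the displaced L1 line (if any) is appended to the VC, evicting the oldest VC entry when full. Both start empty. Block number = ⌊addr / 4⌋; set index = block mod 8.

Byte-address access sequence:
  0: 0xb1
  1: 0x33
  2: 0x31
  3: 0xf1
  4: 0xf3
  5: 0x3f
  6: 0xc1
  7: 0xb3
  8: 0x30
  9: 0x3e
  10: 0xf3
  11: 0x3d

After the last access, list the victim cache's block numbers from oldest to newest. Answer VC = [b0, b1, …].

VC = [12, 44]

#0 0xb1→b44/s4 MISS; vc=[]
#1 0x33→b12/s4 MISS; vc=[44]
#2 0x31→b12/s4 L1-HIT; vc=[44]
#3 0xf1→b60/s4 MISS; vc=[44,12]
#4 0xf3→b60/s4 L1-HIT; vc=[44,12]
#5 0x3f→b15/s7 MISS; vc=[44,12]
#6 0xc1→b48/s0 MISS; vc=[44,12]
#7 0xb3→b44/s4 VC-HIT; vc=[60,12]
#8 0x30→b12/s4 VC-HIT; vc=[60,44]
#9 0x3e→b15/s7 L1-HIT; vc=[60,44]
#10 0xf3→b60/s4 VC-HIT; vc=[12,44]
#11 0x3d→b15/s7 L1-HIT; vc=[12,44]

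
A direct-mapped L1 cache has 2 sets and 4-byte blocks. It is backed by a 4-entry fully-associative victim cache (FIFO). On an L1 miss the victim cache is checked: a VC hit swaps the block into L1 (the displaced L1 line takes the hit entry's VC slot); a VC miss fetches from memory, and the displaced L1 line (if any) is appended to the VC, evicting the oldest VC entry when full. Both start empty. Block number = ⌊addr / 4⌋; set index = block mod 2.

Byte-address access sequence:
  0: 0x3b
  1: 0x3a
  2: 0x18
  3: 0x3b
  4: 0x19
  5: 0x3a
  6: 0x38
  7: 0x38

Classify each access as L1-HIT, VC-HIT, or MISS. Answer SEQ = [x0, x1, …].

SEQ = [MISS, L1-HIT, MISS, VC-HIT, VC-HIT, VC-HIT, L1-HIT, L1-HIT]

#0 0x3b→b14/s0 MISS; vc=[]
#1 0x3a→b14/s0 L1-HIT; vc=[]
#2 0x18→b6/s0 MISS; vc=[14]
#3 0x3b→b14/s0 VC-HIT; vc=[6]
#4 0x19→b6/s0 VC-HIT; vc=[14]
#5 0x3a→b14/s0 VC-HIT; vc=[6]
#6 0x38→b14/s0 L1-HIT; vc=[6]
#7 0x38→b14/s0 L1-HIT; vc=[6]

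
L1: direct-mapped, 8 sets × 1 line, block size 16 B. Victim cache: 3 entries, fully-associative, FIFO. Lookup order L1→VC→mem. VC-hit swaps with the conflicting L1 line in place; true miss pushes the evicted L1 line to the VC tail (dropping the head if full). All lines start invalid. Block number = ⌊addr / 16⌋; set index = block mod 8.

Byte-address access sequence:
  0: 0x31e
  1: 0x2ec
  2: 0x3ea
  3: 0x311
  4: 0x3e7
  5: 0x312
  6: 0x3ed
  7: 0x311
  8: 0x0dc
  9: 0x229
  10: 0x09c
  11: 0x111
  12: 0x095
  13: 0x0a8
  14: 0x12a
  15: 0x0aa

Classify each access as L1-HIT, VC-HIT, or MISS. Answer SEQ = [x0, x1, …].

SEQ = [MISS, MISS, MISS, L1-HIT, L1-HIT, L1-HIT, L1-HIT, L1-HIT, MISS, MISS, MISS, MISS, VC-HIT, MISS, MISS, VC-HIT]

#0 0x31e→b49/s1 MISS; vc=[]
#1 0x2ec→b46/s6 MISS; vc=[]
#2 0x3ea→b62/s6 MISS; vc=[46]
#3 0x311→b49/s1 L1-HIT; vc=[46]
#4 0x3e7→b62/s6 L1-HIT; vc=[46]
#5 0x312→b49/s1 L1-HIT; vc=[46]
#6 0x3ed→b62/s6 L1-HIT; vc=[46]
#7 0x311→b49/s1 L1-HIT; vc=[46]
#8 0xdc→b13/s5 MISS; vc=[46]
#9 0x229→b34/s2 MISS; vc=[46]
#10 0x9c→b9/s1 MISS; vc=[46,49]
#11 0x111→b17/s1 MISS; vc=[46,49,9]
#12 0x95→b9/s1 VC-HIT; vc=[46,49,17]
#13 0xa8→b10/s2 MISS; vc=[49,17,34]
#14 0x12a→b18/s2 MISS; vc=[17,34,10]
#15 0xaa→b10/s2 VC-HIT; vc=[17,34,18]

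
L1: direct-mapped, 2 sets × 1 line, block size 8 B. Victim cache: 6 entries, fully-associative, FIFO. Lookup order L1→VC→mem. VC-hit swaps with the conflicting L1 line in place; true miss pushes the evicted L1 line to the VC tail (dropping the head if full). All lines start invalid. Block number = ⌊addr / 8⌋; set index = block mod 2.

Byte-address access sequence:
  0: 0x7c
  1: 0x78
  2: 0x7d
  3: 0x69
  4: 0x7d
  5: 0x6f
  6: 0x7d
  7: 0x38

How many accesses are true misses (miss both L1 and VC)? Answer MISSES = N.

#0 0x7c→b15/s1 MISS; vc=[]
#1 0x78→b15/s1 L1-HIT; vc=[]
#2 0x7d→b15/s1 L1-HIT; vc=[]
#3 0x69→b13/s1 MISS; vc=[15]
#4 0x7d→b15/s1 VC-HIT; vc=[13]
#5 0x6f→b13/s1 VC-HIT; vc=[15]
#6 0x7d→b15/s1 VC-HIT; vc=[13]
#7 0x38→b7/s1 MISS; vc=[13,15]

MISSES = 3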